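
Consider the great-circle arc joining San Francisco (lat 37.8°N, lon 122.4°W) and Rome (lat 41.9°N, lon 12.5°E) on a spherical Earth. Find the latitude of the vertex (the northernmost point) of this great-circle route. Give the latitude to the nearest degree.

≈ 65°N

The great circle lies in the plane with unit normal n̂ = (p₁ × p₂)/|p₁ × p₂|.
Here n̂_z ≈ +0.417; the vertex latitude is φ_max = arccos|n̂_z| ≈ 65.4°.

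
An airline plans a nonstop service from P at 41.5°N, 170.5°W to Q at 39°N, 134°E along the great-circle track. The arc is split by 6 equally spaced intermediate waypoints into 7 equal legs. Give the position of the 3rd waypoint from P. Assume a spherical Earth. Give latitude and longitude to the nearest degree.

≈ 44°N, 165°E

Write both endpoints as unit vectors p₁, p₂ with components (cos φ cos λ, cos φ sin λ, sin φ).
The central angle between the endpoints is δ = arccos(p₁·p₂) ≈ 0.728 rad (41.7°).
Interpolate at f = 3/7 with slerp weights a = sin((1−f)δ)/sin δ ≈ 0.607, b = sin(fδ)/sin δ ≈ 0.461.
p = a·p₁ + b·p₂ ≈ (-0.698, 0.183, 0.693); φ = arcsin(p_z) ≈ 43.85°, λ = atan2(p_y, p_x) ≈ 165.32°.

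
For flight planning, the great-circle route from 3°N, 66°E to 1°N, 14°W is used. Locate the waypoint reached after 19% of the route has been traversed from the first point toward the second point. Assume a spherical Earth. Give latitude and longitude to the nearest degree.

≈ 3°N, 51°E

Convert each endpoint to a unit vector on the sphere (x = cos φ cos λ, y = cos φ sin λ, z = sin φ).
The central angle between the endpoints is δ = arccos(p₁·p₂) ≈ 1.396 rad (80.0°).
Interpolate at f = 0.19 with slerp weights a = sin((1−f)δ)/sin δ ≈ 0.919, b = sin(fδ)/sin δ ≈ 0.266.
p = a·p₁ + b·p₂ ≈ (0.631, 0.774, 0.053); φ = arcsin(p_z) ≈ 3.02°, λ = atan2(p_y, p_x) ≈ 50.79°.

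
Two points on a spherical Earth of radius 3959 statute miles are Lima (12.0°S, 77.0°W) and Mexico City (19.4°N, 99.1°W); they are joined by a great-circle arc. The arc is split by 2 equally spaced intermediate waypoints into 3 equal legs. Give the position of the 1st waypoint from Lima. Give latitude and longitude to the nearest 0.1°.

Write both endpoints as unit vectors p₁, p₂ with components (cos φ cos λ, cos φ sin λ, sin φ).
The central angle between the endpoints is δ = arccos(p₁·p₂) ≈ 0.667 rad (38.2°).
Interpolate at f = 1/3 with slerp weights a = sin((1−f)δ)/sin δ ≈ 0.695, b = sin(fδ)/sin δ ≈ 0.356.
p = a·p₁ + b·p₂ ≈ (0.100, -0.995, -0.026); φ = arcsin(p_z) ≈ -1.50°, λ = atan2(p_y, p_x) ≈ -84.27°.

≈ 1.5°S, 84.3°W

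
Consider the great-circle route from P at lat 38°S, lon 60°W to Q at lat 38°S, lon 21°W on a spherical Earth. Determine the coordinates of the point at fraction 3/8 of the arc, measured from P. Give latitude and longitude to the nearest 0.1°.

Write both endpoints as unit vectors p₁, p₂ with components (cos φ cos λ, cos φ sin λ, sin φ).
The central angle between the endpoints is δ = arccos(p₁·p₂) ≈ 0.532 rad (30.5°).
Interpolate at f = 3/8 with slerp weights a = sin((1−f)δ)/sin δ ≈ 0.643, b = sin(fδ)/sin δ ≈ 0.391.
p = a·p₁ + b·p₂ ≈ (0.541, -0.549, -0.637); φ = arcsin(p_z) ≈ -39.55°, λ = atan2(p_y, p_x) ≈ -45.45°.

≈ lat 39.5°S, lon 45.4°W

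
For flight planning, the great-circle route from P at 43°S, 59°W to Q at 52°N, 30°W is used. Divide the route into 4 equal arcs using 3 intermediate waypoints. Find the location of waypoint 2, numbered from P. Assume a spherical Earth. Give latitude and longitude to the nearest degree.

≈ 5°N, 46°W

Convert each endpoint to a unit vector on the sphere (x = cos φ cos λ, y = cos φ sin λ, z = sin φ).
The central angle between the endpoints is δ = arccos(p₁·p₂) ≈ 1.715 rad (98.3°).
Interpolate at f = 2/4 with slerp weights a = sin((1−f)δ)/sin δ ≈ 0.764, b = sin(fδ)/sin δ ≈ 0.764.
p = a·p₁ + b·p₂ ≈ (0.695, -0.714, 0.081); φ = arcsin(p_z) ≈ 4.65°, λ = atan2(p_y, p_x) ≈ -45.77°.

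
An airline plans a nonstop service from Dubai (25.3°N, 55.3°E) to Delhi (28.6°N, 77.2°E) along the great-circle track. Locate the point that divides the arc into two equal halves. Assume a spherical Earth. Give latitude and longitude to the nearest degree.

Convert each endpoint to a unit vector on the sphere (x = cos φ cos λ, y = cos φ sin λ, z = sin φ).
The central angle between the endpoints is δ = arccos(p₁·p₂) ≈ 0.345 rad (19.8°).
Interpolate at f = 1/2 with slerp weights a = sin((1−f)δ)/sin δ ≈ 0.508, b = sin(fδ)/sin δ ≈ 0.508.
p = a·p₁ + b·p₂ ≈ (0.360, 0.812, 0.460); φ = arcsin(p_z) ≈ 27.38°, λ = atan2(p_y, p_x) ≈ 66.09°.

≈ (27°N, 66°E)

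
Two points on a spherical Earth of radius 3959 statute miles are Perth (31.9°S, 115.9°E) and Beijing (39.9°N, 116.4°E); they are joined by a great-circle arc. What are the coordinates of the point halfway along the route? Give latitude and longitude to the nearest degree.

Convert each endpoint to a unit vector on the sphere (x = cos φ cos λ, y = cos φ sin λ, z = sin φ).
The central angle between the endpoints is δ = arccos(p₁·p₂) ≈ 1.253 rad (71.8°).
Interpolate at f = 1/2 with slerp weights a = sin((1−f)δ)/sin δ ≈ 0.617, b = sin(fδ)/sin δ ≈ 0.617.
p = a·p₁ + b·p₂ ≈ (-0.439, 0.896, 0.070); φ = arcsin(p_z) ≈ 4.00°, λ = atan2(p_y, p_x) ≈ 116.14°.

≈ 4°N, 116°E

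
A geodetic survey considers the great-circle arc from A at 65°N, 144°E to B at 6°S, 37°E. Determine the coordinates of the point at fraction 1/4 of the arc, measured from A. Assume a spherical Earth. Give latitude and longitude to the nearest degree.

The haversine formula gives a central angle δ ≈ 1.790 rad (102.6°) between the endpoints.
Interpolate at f = 1/4 with slerp weights a = sin((1−f)δ)/sin δ ≈ 0.998, b = sin(fδ)/sin δ ≈ 0.443.
p = a·p₁ + b·p₂ ≈ (0.011, 0.513, 0.858); φ = arcsin(p_z) ≈ 59.11°, λ = atan2(p_y, p_x) ≈ 88.78°.

≈ 59°N, 89°E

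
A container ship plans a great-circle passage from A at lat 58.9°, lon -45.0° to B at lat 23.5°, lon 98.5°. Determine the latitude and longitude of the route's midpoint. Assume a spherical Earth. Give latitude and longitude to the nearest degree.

≈ lat 65°, lon 67°

Convert each endpoint to a unit vector on the sphere (x = cos φ cos λ, y = cos φ sin λ, z = sin φ).
The central angle between the endpoints is δ = arccos(p₁·p₂) ≈ 1.610 rad (92.3°).
Interpolate at f = 1/2 with slerp weights a = sin((1−f)δ)/sin δ ≈ 0.721, b = sin(fδ)/sin δ ≈ 0.721.
p = a·p₁ + b·p₂ ≈ (0.166, 0.391, 0.905); φ = arcsin(p_z) ≈ 64.88°, λ = atan2(p_y, p_x) ≈ 67.02°.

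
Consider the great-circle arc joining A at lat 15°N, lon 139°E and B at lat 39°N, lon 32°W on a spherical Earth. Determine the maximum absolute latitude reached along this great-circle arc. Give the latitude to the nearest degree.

The great circle lies in the plane with unit normal n̂ = (p₁ × p₂)/|p₁ × p₂|.
Here n̂_z ≈ -0.144; the vertex latitude is φ_max = arccos|n̂_z| ≈ 81.7°.

≈ 82°N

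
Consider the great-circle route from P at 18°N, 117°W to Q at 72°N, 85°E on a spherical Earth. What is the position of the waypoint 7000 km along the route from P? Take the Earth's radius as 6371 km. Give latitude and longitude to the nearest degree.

Write both endpoints as unit vectors p₁, p₂ with components (cos φ cos λ, cos φ sin λ, sin φ).
The central angle between the endpoints is δ = arccos(p₁·p₂) ≈ 1.549 rad (88.8°). The total great-circle distance is δ·R ≈ 1.549 × 6371 ≈ 9871 km, so the target fraction is f = 7000/9871 ≈ 0.709.
Interpolate at f ≈ 0.709 with slerp weights a = sin((1−f)δ)/sin δ ≈ 0.436, b = sin(fδ)/sin δ ≈ 0.891.
p = a·p₁ + b·p₂ ≈ (-0.164, -0.095, 0.982); φ = arcsin(p_z) ≈ 79.07°, λ = atan2(p_y, p_x) ≈ -149.95°.

≈ 79°N, 150°W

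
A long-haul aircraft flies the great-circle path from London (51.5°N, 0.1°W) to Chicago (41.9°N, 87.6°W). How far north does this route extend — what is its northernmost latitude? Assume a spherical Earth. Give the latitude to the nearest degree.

The great circle lies in the plane with unit normal n̂ = (p₁ × p₂)/|p₁ × p₂|.
Here n̂_z ≈ -0.551; the vertex latitude is φ_max = arccos|n̂_z| ≈ 56.6°.
Check via Clairaut: cos φ_max = |cos φ₁| · sin C = cos(51.5°)·sin(62.3°) ≈ 0.551, again giving ≈ 56.6°.

≈ 57°N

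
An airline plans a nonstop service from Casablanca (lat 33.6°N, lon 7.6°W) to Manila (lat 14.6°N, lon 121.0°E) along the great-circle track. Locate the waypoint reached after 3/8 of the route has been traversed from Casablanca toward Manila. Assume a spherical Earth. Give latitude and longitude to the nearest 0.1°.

From cos δ = sin φ₁ sin φ₂ + cos φ₁ cos φ₂ cos Δλ, the central angle is δ ≈ 1.943 rad (111.3°).
Interpolate at f = 3/8 with slerp weights a = sin((1−f)δ)/sin δ ≈ 1.006, b = sin(fδ)/sin δ ≈ 0.715.
p = a·p₁ + b·p₂ ≈ (0.474, 0.482, 0.737); φ = arcsin(p_z) ≈ 47.46°, λ = atan2(p_y, p_x) ≈ 45.46°.

≈ lat 47.5°N, lon 45.5°E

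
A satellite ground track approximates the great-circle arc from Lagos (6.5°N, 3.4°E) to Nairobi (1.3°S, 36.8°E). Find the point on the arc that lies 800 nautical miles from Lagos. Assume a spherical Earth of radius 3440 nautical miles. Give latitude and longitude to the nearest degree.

The haversine formula gives a central angle δ ≈ 0.598 rad (34.2°) between the endpoints. The total great-circle distance is δ·R ≈ 0.598 × 3440 ≈ 2056 nmi, so the target fraction is f = 800/2056 ≈ 0.389.
Interpolate at f ≈ 0.389 with slerp weights a = sin((1−f)δ)/sin δ ≈ 0.634, b = sin(fδ)/sin δ ≈ 0.410.
p = a·p₁ + b·p₂ ≈ (0.957, 0.283, 0.063); φ = arcsin(p_z) ≈ 3.58°, λ = atan2(p_y, p_x) ≈ 16.45°.

≈ 4°N, 16°E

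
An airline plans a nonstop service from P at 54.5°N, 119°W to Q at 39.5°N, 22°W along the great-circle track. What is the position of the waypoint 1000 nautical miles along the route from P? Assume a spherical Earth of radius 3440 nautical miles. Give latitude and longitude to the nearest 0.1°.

≈ 59.7°N, 89.6°W

From cos δ = sin φ₁ sin φ₂ + cos φ₁ cos φ₂ cos Δλ, the central angle is δ ≈ 1.089 rad (62.4°). The total great-circle distance is δ·R ≈ 1.089 × 3440 ≈ 3747 nmi, so the target fraction is f = 1000/3747 ≈ 0.267.
Interpolate at f ≈ 0.267 with slerp weights a = sin((1−f)δ)/sin δ ≈ 0.808, b = sin(fδ)/sin δ ≈ 0.323.
p = a·p₁ + b·p₂ ≈ (0.004, -0.504, 0.864); φ = arcsin(p_z) ≈ 59.74°, λ = atan2(p_y, p_x) ≈ -89.56°.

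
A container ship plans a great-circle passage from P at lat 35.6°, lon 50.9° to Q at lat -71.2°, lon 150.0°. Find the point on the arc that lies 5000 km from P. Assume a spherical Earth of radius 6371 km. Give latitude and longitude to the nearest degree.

Convert each endpoint to a unit vector on the sphere (x = cos φ cos λ, y = cos φ sin λ, z = sin φ).
The central angle between the endpoints is δ = arccos(p₁·p₂) ≈ 2.205 rad (126.3°). The total great-circle distance is δ·R ≈ 2.205 × 6371 ≈ 14048 km, so the target fraction is f = 5000/14048 ≈ 0.356.
Interpolate at f ≈ 0.356 with slerp weights a = sin((1−f)δ)/sin δ ≈ 1.227, b = sin(fδ)/sin δ ≈ 0.877.
p = a·p₁ + b·p₂ ≈ (0.385, 0.916, -0.116); φ = arcsin(p_z) ≈ -6.66°, λ = atan2(p_y, p_x) ≈ 67.22°.

≈ lat -7°, lon 67°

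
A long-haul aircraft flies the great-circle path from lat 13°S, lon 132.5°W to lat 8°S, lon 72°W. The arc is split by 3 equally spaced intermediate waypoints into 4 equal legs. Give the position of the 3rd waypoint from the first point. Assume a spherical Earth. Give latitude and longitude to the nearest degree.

Write both endpoints as unit vectors p₁, p₂ with components (cos φ cos λ, cos φ sin λ, sin φ).
The central angle between the endpoints is δ = arccos(p₁·p₂) ≈ 1.040 rad (59.6°).
Interpolate at f = 3/4 with slerp weights a = sin((1−f)δ)/sin δ ≈ 0.298, b = sin(fδ)/sin δ ≈ 0.815.
p = a·p₁ + b·p₂ ≈ (0.053, -0.982, -0.181); φ = arcsin(p_z) ≈ -10.40°, λ = atan2(p_y, p_x) ≈ -86.89°.

≈ lat 10°S, lon 87°W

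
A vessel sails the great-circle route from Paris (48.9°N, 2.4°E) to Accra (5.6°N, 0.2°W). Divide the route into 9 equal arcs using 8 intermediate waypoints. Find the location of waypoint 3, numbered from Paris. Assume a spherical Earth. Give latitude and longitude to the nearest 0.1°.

Convert each endpoint to a unit vector on the sphere (x = cos φ cos λ, y = cos φ sin λ, z = sin φ).
The central angle between the endpoints is δ = arccos(p₁·p₂) ≈ 0.757 rad (43.4°).
Interpolate at f = 3/9 with slerp weights a = sin((1−f)δ)/sin δ ≈ 0.704, b = sin(fδ)/sin δ ≈ 0.364.
p = a·p₁ + b·p₂ ≈ (0.824, 0.018, 0.566); φ = arcsin(p_z) ≈ 34.47°, λ = atan2(p_y, p_x) ≈ 1.26°.

≈ (34.5°N, 1.3°E)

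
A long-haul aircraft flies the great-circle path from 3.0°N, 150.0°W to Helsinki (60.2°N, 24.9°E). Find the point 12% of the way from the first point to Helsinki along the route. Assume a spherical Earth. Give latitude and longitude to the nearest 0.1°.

≈ 17.0°N, 149.3°W

Write both endpoints as unit vectors p₁, p₂ with components (cos φ cos λ, cos φ sin λ, sin φ).
The central angle between the endpoints is δ = arccos(p₁·p₂) ≈ 2.036 rad (116.7°).
Interpolate at f = 0.12 with slerp weights a = sin((1−f)δ)/sin δ ≈ 1.092, b = sin(fδ)/sin δ ≈ 0.271.
p = a·p₁ + b·p₂ ≈ (-0.822, -0.489, 0.292); φ = arcsin(p_z) ≈ 16.98°, λ = atan2(p_y, p_x) ≈ -149.28°.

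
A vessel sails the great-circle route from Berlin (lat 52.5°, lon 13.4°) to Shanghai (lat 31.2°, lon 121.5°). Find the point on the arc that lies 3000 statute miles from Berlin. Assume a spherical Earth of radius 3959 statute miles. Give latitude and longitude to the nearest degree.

Convert each endpoint to a unit vector on the sphere (x = cos φ cos λ, y = cos φ sin λ, z = sin φ).
The central angle between the endpoints is δ = arccos(p₁·p₂) ≈ 1.319 rad (75.6°). The total great-circle distance is δ·R ≈ 1.319 × 3959 ≈ 5222 mi, so the target fraction is f = 3000/5222 ≈ 0.575.
Interpolate at f ≈ 0.575 with slerp weights a = sin((1−f)δ)/sin δ ≈ 0.550, b = sin(fδ)/sin δ ≈ 0.710.
p = a·p₁ + b·p₂ ≈ (0.008, 0.595, 0.804); φ = arcsin(p_z) ≈ 53.48°, λ = atan2(p_y, p_x) ≈ 89.21°.

≈ lat 53°, lon 89°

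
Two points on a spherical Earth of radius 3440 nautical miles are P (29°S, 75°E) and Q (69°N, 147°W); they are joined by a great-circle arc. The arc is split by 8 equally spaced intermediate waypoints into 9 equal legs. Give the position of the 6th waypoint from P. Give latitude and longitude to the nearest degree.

Write both endpoints as unit vectors p₁, p₂ with components (cos φ cos λ, cos φ sin λ, sin φ).
The central angle between the endpoints is δ = arccos(p₁·p₂) ≈ 2.326 rad (133.3°).
Interpolate at f = 6/9 with slerp weights a = sin((1−f)δ)/sin δ ≈ 0.961, b = sin(fδ)/sin δ ≈ 1.373.
p = a·p₁ + b·p₂ ≈ (-0.195, 0.544, 0.816); φ = arcsin(p_z) ≈ 54.68°, λ = atan2(p_y, p_x) ≈ 109.72°.

≈ (55°N, 110°E)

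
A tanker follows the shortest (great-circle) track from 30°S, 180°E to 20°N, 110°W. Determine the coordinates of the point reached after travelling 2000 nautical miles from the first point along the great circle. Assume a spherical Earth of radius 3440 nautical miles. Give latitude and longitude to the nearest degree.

Write both endpoints as unit vectors p₁, p₂ with components (cos φ cos λ, cos φ sin λ, sin φ).
The central angle between the endpoints is δ = arccos(p₁·p₂) ≈ 1.463 rad (83.8°). The total great-circle distance is δ·R ≈ 1.463 × 3440 ≈ 5034 nmi, so the target fraction is f = 2000/5034 ≈ 0.397.
Interpolate at f ≈ 0.397 with slerp weights a = sin((1−f)δ)/sin δ ≈ 0.776, b = sin(fδ)/sin δ ≈ 0.552.
p = a·p₁ + b·p₂ ≈ (-0.850, -0.488, -0.199); φ = arcsin(p_z) ≈ -11.49°, λ = atan2(p_y, p_x) ≈ -150.15°.

≈ 11°S, 150°W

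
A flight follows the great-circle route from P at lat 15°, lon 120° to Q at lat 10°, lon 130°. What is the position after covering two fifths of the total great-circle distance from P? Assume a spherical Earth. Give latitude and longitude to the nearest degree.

≈ lat 13°, lon 124°

Convert each endpoint to a unit vector on the sphere (x = cos φ cos λ, y = cos φ sin λ, z = sin φ).
The central angle between the endpoints is δ = arccos(p₁·p₂) ≈ 0.191 rad (11.0°).
Interpolate at f = 2/5 with slerp weights a = sin((1−f)δ)/sin δ ≈ 0.602, b = sin(fδ)/sin δ ≈ 0.402.
p = a·p₁ + b·p₂ ≈ (-0.545, 0.807, 0.226); φ = arcsin(p_z) ≈ 13.05°, λ = atan2(p_y, p_x) ≈ 124.05°.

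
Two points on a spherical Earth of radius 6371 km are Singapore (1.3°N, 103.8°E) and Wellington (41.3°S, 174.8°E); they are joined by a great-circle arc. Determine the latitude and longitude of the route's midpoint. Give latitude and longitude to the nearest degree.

Write both endpoints as unit vectors p₁, p₂ with components (cos φ cos λ, cos φ sin λ, sin φ).
The central angle between the endpoints is δ = arccos(p₁·p₂) ≈ 1.339 rad (76.7°).
Interpolate at f = 1/2 with slerp weights a = sin((1−f)δ)/sin δ ≈ 0.638, b = sin(fδ)/sin δ ≈ 0.638.
p = a·p₁ + b·p₂ ≈ (-0.629, 0.663, -0.406); φ = arcsin(p_z) ≈ -23.98°, λ = atan2(p_y, p_x) ≈ 133.52°.

≈ 24°S, 134°E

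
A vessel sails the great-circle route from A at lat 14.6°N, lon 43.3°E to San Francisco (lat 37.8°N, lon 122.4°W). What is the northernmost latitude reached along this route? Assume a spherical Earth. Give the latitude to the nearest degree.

≈ 77°N

The great circle lies in the plane with unit normal n̂ = (p₁ × p₂)/|p₁ × p₂|.
Here n̂_z ≈ -0.233; the vertex latitude is φ_max = arccos|n̂_z| ≈ 76.5°.
Check via Clairaut: cos φ_max = |cos φ₁| · sin C = cos(14.6°)·sin(13.9°) ≈ 0.233, again giving ≈ 76.5°.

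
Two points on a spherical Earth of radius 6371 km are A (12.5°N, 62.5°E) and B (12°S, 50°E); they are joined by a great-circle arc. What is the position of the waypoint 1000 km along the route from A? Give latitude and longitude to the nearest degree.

≈ (4°N, 58°E)

Write both endpoints as unit vectors p₁, p₂ with components (cos φ cos λ, cos φ sin λ, sin φ).
The central angle between the endpoints is δ = arccos(p₁·p₂) ≈ 0.479 rad (27.5°). The total great-circle distance is δ·R ≈ 0.479 × 6371 ≈ 3054 km, so the target fraction is f = 1000/3054 ≈ 0.327.
Interpolate at f ≈ 0.327 with slerp weights a = sin((1−f)δ)/sin δ ≈ 0.687, b = sin(fδ)/sin δ ≈ 0.339.
p = a·p₁ + b·p₂ ≈ (0.523, 0.849, 0.078); φ = arcsin(p_z) ≈ 4.49°, λ = atan2(p_y, p_x) ≈ 58.37°.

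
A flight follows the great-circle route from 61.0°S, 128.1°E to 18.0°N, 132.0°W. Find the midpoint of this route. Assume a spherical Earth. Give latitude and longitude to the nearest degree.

≈ 30°S, 161°W

The haversine formula gives a central angle δ ≈ 1.928 rad (110.5°) between the endpoints.
Interpolate at f = 1/2 with slerp weights a = sin((1−f)δ)/sin δ ≈ 0.877, b = sin(fδ)/sin δ ≈ 0.877.
p = a·p₁ + b·p₂ ≈ (-0.820, -0.285, -0.496); φ = arcsin(p_z) ≈ -29.73°, λ = atan2(p_y, p_x) ≈ -160.83°.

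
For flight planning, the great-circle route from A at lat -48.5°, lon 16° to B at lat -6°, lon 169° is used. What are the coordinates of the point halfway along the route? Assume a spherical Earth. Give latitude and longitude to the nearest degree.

≈ lat -59°, lon 132°

From cos δ = sin φ₁ sin φ₂ + cos φ₁ cos φ₂ cos Δλ, the central angle is δ ≈ 2.105 rad (120.6°).
Interpolate at f = 1/2 with slerp weights a = sin((1−f)δ)/sin δ ≈ 1.009, b = sin(fδ)/sin δ ≈ 1.009.
p = a·p₁ + b·p₂ ≈ (-0.342, 0.376, -0.861); φ = arcsin(p_z) ≈ -59.45°, λ = atan2(p_y, p_x) ≈ 132.34°.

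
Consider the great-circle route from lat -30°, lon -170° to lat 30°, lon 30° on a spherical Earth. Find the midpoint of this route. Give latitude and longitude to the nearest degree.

≈ lat 0°, lon 110°

From cos δ = sin φ₁ sin φ₂ + cos φ₁ cos φ₂ cos Δλ, the central angle is δ ≈ 2.840 rad (162.7°).
Interpolate at f = 1/2 with slerp weights a = sin((1−f)δ)/sin δ ≈ 3.325, b = sin(fδ)/sin δ ≈ 3.325.
p = a·p₁ + b·p₂ ≈ (-0.342, 0.940, 0.000); φ = arcsin(p_z) ≈ 0.00°, λ = atan2(p_y, p_x) ≈ 110.00°.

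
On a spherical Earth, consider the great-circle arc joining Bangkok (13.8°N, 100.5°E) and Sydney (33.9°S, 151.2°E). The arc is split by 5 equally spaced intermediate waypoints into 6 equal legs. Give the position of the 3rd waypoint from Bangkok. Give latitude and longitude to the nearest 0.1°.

≈ 11.1°S, 123.7°E

The haversine formula gives a central angle δ ≈ 1.184 rad (67.8°) between the endpoints.
Interpolate at f = 3/6 with slerp weights a = sin((1−f)δ)/sin δ ≈ 0.602, b = sin(fδ)/sin δ ≈ 0.602.
p = a·p₁ + b·p₂ ≈ (-0.545, 0.816, -0.192); φ = arcsin(p_z) ≈ -11.09°, λ = atan2(p_y, p_x) ≈ 123.72°.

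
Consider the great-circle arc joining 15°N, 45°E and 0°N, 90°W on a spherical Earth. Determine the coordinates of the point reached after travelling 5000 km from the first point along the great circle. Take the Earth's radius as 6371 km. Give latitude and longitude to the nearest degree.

≈ 21°N, 2°W

The haversine formula gives a central angle δ ≈ 2.323 rad (133.1°) between the endpoints. The total great-circle distance is δ·R ≈ 2.323 × 6371 ≈ 14798 km, so the target fraction is f = 5000/14798 ≈ 0.338.
Interpolate at f ≈ 0.338 with slerp weights a = sin((1−f)δ)/sin δ ≈ 1.368, b = sin(fδ)/sin δ ≈ 0.968.
p = a·p₁ + b·p₂ ≈ (0.935, -0.033, 0.354); φ = arcsin(p_z) ≈ 20.74°, λ = atan2(p_y, p_x) ≈ -2.02°.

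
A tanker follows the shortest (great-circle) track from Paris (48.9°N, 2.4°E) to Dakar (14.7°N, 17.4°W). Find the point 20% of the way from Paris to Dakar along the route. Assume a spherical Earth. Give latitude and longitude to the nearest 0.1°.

≈ (42.4°N, 3.1°W)

Convert each endpoint to a unit vector on the sphere (x = cos φ cos λ, y = cos φ sin λ, z = sin φ).
The central angle between the endpoints is δ = arccos(p₁·p₂) ≈ 0.661 rad (37.9°).
Interpolate at f = 0.20 with slerp weights a = sin((1−f)δ)/sin δ ≈ 0.822, b = sin(fδ)/sin δ ≈ 0.215.
p = a·p₁ + b·p₂ ≈ (0.738, -0.039, 0.674); φ = arcsin(p_z) ≈ 42.36°, λ = atan2(p_y, p_x) ≈ -3.06°.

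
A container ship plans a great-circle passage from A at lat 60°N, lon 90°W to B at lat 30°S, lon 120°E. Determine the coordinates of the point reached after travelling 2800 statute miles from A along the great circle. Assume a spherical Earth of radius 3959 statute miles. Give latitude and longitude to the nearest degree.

The haversine formula gives a central angle δ ≈ 2.512 rad (143.9°) between the endpoints. The total great-circle distance is δ·R ≈ 2.512 × 3959 ≈ 9943 mi, so the target fraction is f = 2800/9943 ≈ 0.282.
Interpolate at f ≈ 0.282 with slerp weights a = sin((1−f)δ)/sin δ ≈ 1.651, b = sin(fδ)/sin δ ≈ 1.103.
p = a·p₁ + b·p₂ ≈ (-0.478, 0.001, 0.879); φ = arcsin(p_z) ≈ 61.48°, λ = atan2(p_y, p_x) ≈ 179.82°.

≈ lat 61°N, lon 180°E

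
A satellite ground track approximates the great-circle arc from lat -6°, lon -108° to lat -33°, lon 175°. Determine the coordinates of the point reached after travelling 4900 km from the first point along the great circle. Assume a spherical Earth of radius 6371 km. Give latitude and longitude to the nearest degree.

≈ lat -27°, lon -149°

The haversine formula gives a central angle δ ≈ 1.324 rad (75.8°) between the endpoints. The total great-circle distance is δ·R ≈ 1.324 × 6371 ≈ 8434 km, so the target fraction is f = 4900/8434 ≈ 0.581.
Interpolate at f ≈ 0.581 with slerp weights a = sin((1−f)δ)/sin δ ≈ 0.543, b = sin(fδ)/sin δ ≈ 0.717.
p = a·p₁ + b·p₂ ≈ (-0.766, -0.461, -0.447); φ = arcsin(p_z) ≈ -26.58°, λ = atan2(p_y, p_x) ≈ -148.95°.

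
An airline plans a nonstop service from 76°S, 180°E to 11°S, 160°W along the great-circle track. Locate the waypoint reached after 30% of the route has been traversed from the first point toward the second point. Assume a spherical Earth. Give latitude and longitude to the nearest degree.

≈ 57°S, 167°W

Write both endpoints as unit vectors p₁, p₂ with components (cos φ cos λ, cos φ sin λ, sin φ).
The central angle between the endpoints is δ = arccos(p₁·p₂) ≈ 1.150 rad (65.9°).
Interpolate at f = 0.30 with slerp weights a = sin((1−f)δ)/sin δ ≈ 0.790, b = sin(fδ)/sin δ ≈ 0.371.
p = a·p₁ + b·p₂ ≈ (-0.533, -0.124, -0.837); φ = arcsin(p_z) ≈ -56.83°, λ = atan2(p_y, p_x) ≈ -166.86°.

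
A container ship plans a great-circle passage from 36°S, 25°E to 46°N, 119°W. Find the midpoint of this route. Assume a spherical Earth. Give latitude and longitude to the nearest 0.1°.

≈ 15.4°N, 33.8°W

From cos δ = sin φ₁ sin φ₂ + cos φ₁ cos φ₂ cos Δλ, the central angle is δ ≈ 2.641 rad (151.3°).
Interpolate at f = 1/2 with slerp weights a = sin((1−f)δ)/sin δ ≈ 2.020, b = sin(fδ)/sin δ ≈ 2.020.
p = a·p₁ + b·p₂ ≈ (0.801, -0.537, 0.266); φ = arcsin(p_z) ≈ 15.41°, λ = atan2(p_y, p_x) ≈ -33.83°.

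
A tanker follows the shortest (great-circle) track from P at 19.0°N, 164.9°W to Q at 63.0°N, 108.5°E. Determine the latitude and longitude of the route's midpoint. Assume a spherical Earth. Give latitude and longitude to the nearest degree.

Convert each endpoint to a unit vector on the sphere (x = cos φ cos λ, y = cos φ sin λ, z = sin φ).
The central angle between the endpoints is δ = arccos(p₁·p₂) ≈ 1.250 rad (71.6°).
Interpolate at f = 1/2 with slerp weights a = sin((1−f)δ)/sin δ ≈ 0.616, b = sin(fδ)/sin δ ≈ 0.616.
p = a·p₁ + b·p₂ ≈ (-0.652, 0.114, 0.750); φ = arcsin(p_z) ≈ 48.59°, λ = atan2(p_y, p_x) ≈ 170.11°.

≈ 49°N, 170°E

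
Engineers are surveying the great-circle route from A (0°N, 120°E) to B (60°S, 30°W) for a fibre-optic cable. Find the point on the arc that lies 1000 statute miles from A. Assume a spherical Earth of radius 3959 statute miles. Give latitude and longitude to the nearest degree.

Write both endpoints as unit vectors p₁, p₂ with components (cos φ cos λ, cos φ sin λ, sin φ).
The central angle between the endpoints is δ = arccos(p₁·p₂) ≈ 2.019 rad (115.7°). The total great-circle distance is δ·R ≈ 2.019 × 3959 ≈ 7992 mi, so the target fraction is f = 1000/7992 ≈ 0.125.
Interpolate at f ≈ 0.125 with slerp weights a = sin((1−f)δ)/sin δ ≈ 1.088, b = sin(fδ)/sin δ ≈ 0.277.
p = a·p₁ + b·p₂ ≈ (-0.424, 0.873, -0.240); φ = arcsin(p_z) ≈ -13.89°, λ = atan2(p_y, p_x) ≈ 115.91°.

≈ (14°S, 116°E)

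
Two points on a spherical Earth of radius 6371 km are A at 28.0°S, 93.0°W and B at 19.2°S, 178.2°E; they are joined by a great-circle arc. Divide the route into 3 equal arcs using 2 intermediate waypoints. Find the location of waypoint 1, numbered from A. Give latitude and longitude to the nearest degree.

Write both endpoints as unit vectors p₁, p₂ with components (cos φ cos λ, cos φ sin λ, sin φ).
The central angle between the endpoints is δ = arccos(p₁·p₂) ≈ 1.398 rad (80.1°).
Interpolate at f = 1/3 with slerp weights a = sin((1−f)δ)/sin δ ≈ 0.815, b = sin(fδ)/sin δ ≈ 0.456.
p = a·p₁ + b·p₂ ≈ (-0.468, -0.705, -0.533); φ = arcsin(p_z) ≈ -32.18°, λ = atan2(p_y, p_x) ≈ -123.59°.

≈ 32°S, 124°W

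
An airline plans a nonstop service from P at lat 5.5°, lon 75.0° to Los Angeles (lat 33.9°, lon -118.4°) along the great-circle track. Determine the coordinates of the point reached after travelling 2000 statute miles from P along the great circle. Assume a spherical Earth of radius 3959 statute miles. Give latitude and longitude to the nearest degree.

≈ lat 33°, lon 85°

The haversine formula gives a central angle δ ≈ 2.419 rad (138.6°) between the endpoints. The total great-circle distance is δ·R ≈ 2.419 × 3959 ≈ 9578 mi, so the target fraction is f = 2000/9578 ≈ 0.209.
Interpolate at f ≈ 0.209 with slerp weights a = sin((1−f)δ)/sin δ ≈ 1.424, b = sin(fδ)/sin δ ≈ 0.732.
p = a·p₁ + b·p₂ ≈ (0.078, 0.835, 0.545); φ = arcsin(p_z) ≈ 33.01°, λ = atan2(p_y, p_x) ≈ 84.67°.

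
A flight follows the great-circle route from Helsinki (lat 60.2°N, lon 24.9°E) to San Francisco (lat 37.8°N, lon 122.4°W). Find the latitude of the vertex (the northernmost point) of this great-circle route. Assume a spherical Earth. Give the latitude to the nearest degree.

≈ 77°N

The great circle lies in the plane with unit normal n̂ = (p₁ × p₂)/|p₁ × p₂|.
Here n̂_z ≈ -0.217; the vertex latitude is φ_max = arccos|n̂_z| ≈ 77.5°.
Check via Clairaut: cos φ_max = |cos φ₁| · sin C = cos(60.2°)·sin(25.8°) ≈ 0.217, again giving ≈ 77.5°.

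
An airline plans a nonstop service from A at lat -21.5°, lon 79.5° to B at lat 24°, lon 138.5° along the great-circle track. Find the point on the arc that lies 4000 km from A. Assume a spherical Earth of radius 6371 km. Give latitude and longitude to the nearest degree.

Write both endpoints as unit vectors p₁, p₂ with components (cos φ cos λ, cos φ sin λ, sin φ).
The central angle between the endpoints is δ = arccos(p₁·p₂) ≈ 1.278 rad (73.2°). The total great-circle distance is δ·R ≈ 1.278 × 6371 ≈ 8142 km, so the target fraction is f = 4000/8142 ≈ 0.491.
Interpolate at f ≈ 0.491 with slerp weights a = sin((1−f)δ)/sin δ ≈ 0.632, b = sin(fδ)/sin δ ≈ 0.614.
p = a·p₁ + b·p₂ ≈ (-0.313, 0.950, 0.018); φ = arcsin(p_z) ≈ 1.02°, λ = atan2(p_y, p_x) ≈ 108.22°.

≈ lat 1°, lon 108°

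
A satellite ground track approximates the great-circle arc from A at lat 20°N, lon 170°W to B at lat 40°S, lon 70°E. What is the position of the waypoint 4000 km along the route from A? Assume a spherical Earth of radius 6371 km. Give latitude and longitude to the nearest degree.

≈ lat 3°S, lon 161°E

Convert each endpoint to a unit vector on the sphere (x = cos φ cos λ, y = cos φ sin λ, z = sin φ).
The central angle between the endpoints is δ = arccos(p₁·p₂) ≈ 2.189 rad (125.4°). The total great-circle distance is δ·R ≈ 2.189 × 6371 ≈ 13948 km, so the target fraction is f = 4000/13948 ≈ 0.287.
Interpolate at f ≈ 0.287 with slerp weights a = sin((1−f)δ)/sin δ ≈ 1.227, b = sin(fδ)/sin δ ≈ 0.721.
p = a·p₁ + b·p₂ ≈ (-0.947, 0.319, -0.044); φ = arcsin(p_z) ≈ -2.50°, λ = atan2(p_y, p_x) ≈ 161.40°.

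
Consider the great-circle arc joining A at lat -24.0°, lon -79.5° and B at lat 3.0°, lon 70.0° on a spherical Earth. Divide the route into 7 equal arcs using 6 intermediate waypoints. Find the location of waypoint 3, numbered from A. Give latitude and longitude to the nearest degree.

≈ lat -37°, lon -8°

From cos δ = sin φ₁ sin φ₂ + cos φ₁ cos φ₂ cos Δλ, the central angle is δ ≈ 2.510 rad (143.8°).
Interpolate at f = 3/7 with slerp weights a = sin((1−f)δ)/sin δ ≈ 1.679, b = sin(fδ)/sin δ ≈ 1.491.
p = a·p₁ + b·p₂ ≈ (0.789, -0.109, -0.605); φ = arcsin(p_z) ≈ -37.22°, λ = atan2(p_y, p_x) ≈ -7.84°.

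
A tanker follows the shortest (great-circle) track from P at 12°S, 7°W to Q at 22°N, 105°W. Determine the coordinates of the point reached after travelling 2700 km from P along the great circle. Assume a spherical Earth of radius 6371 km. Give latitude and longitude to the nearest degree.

Write both endpoints as unit vectors p₁, p₂ with components (cos φ cos λ, cos φ sin λ, sin φ).
The central angle between the endpoints is δ = arccos(p₁·p₂) ≈ 1.776 rad (101.8°). The total great-circle distance is δ·R ≈ 1.776 × 6371 ≈ 11317 km, so the target fraction is f = 2700/11317 ≈ 0.239.
Interpolate at f ≈ 0.239 with slerp weights a = sin((1−f)δ)/sin δ ≈ 0.997, b = sin(fδ)/sin δ ≈ 0.420.
p = a·p₁ + b·p₂ ≈ (0.867, -0.495, -0.050); φ = arcsin(p_z) ≈ -2.87°, λ = atan2(p_y, p_x) ≈ -29.72°.

≈ 3°S, 30°W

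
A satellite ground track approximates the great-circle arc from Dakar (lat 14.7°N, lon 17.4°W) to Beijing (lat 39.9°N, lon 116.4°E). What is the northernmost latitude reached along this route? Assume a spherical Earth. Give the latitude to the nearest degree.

≈ 55°N

The great circle lies in the plane with unit normal n̂ = (p₁ × p₂)/|p₁ × p₂|.
Here n̂_z ≈ +0.572; the vertex latitude is φ_max = arccos|n̂_z| ≈ 55.1°.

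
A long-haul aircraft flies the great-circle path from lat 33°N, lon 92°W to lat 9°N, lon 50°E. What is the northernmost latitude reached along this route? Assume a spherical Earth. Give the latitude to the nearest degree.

The great circle lies in the plane with unit normal n̂ = (p₁ × p₂)/|p₁ × p₂|.
Here n̂_z ≈ +0.619; the vertex latitude is φ_max = arccos|n̂_z| ≈ 51.7°.
Check via Clairaut: cos φ_max = |cos φ₁| · sin C = cos(33.0°)·sin(47.6°) ≈ 0.619, again giving ≈ 51.7°.

≈ 52°N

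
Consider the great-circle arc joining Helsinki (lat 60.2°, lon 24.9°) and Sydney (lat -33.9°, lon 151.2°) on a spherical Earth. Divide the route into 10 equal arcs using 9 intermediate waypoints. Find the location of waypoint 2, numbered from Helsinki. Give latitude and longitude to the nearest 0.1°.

≈ lat 55.1°, lon 76.6°

Convert each endpoint to a unit vector on the sphere (x = cos φ cos λ, y = cos φ sin λ, z = sin φ).
The central angle between the endpoints is δ = arccos(p₁·p₂) ≈ 2.386 rad (136.7°).
Interpolate at f = 2/10 with slerp weights a = sin((1−f)δ)/sin δ ≈ 1.376, b = sin(fδ)/sin δ ≈ 0.670.
p = a·p₁ + b·p₂ ≈ (0.133, 0.556, 0.820); φ = arcsin(p_z) ≈ 55.13°, λ = atan2(p_y, p_x) ≈ 76.56°.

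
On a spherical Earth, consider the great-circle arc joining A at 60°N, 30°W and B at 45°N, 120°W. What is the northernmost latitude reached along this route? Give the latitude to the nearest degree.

≈ 63°N

The great circle lies in the plane with unit normal n̂ = (p₁ × p₂)/|p₁ × p₂|.
Here n̂_z ≈ -0.447; the vertex latitude is φ_max = arccos|n̂_z| ≈ 63.4°.
Check via Clairaut: cos φ_max = |cos φ₁| · sin C = cos(60.0°)·sin(63.4°) ≈ 0.447, again giving ≈ 63.4°.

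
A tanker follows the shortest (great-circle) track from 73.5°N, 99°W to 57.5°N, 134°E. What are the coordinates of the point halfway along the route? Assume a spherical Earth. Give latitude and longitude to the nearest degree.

≈ 77°N, 166°E

Write both endpoints as unit vectors p₁, p₂ with components (cos φ cos λ, cos φ sin λ, sin φ).
The central angle between the endpoints is δ = arccos(p₁·p₂) ≈ 0.772 rad (44.2°).
Interpolate at f = 1/2 with slerp weights a = sin((1−f)δ)/sin δ ≈ 0.540, b = sin(fδ)/sin δ ≈ 0.540.
p = a·p₁ + b·p₂ ≈ (-0.225, 0.057, 0.973); φ = arcsin(p_z) ≈ 76.55°, λ = atan2(p_y, p_x) ≈ 165.76°.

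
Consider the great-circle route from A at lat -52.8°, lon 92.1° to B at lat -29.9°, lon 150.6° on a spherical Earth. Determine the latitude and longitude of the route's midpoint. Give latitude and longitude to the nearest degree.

≈ lat -45°, lon 127°

The haversine formula gives a central angle δ ≈ 0.835 rad (47.9°) between the endpoints.
Interpolate at f = 1/2 with slerp weights a = sin((1−f)δ)/sin δ ≈ 0.547, b = sin(fδ)/sin δ ≈ 0.547.
p = a·p₁ + b·p₂ ≈ (-0.425, 0.563, -0.708); φ = arcsin(p_z) ≈ -45.11°, λ = atan2(p_y, p_x) ≈ 127.05°.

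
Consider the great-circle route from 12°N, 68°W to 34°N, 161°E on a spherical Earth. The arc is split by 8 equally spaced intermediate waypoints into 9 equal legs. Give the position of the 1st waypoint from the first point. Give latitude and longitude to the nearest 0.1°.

≈ 21.1°N, 77.3°W

Convert each endpoint to a unit vector on the sphere (x = cos φ cos λ, y = cos φ sin λ, z = sin φ).
The central angle between the endpoints is δ = arccos(p₁·p₂) ≈ 2.000 rad (114.6°).
Interpolate at f = 1/9 with slerp weights a = sin((1−f)δ)/sin δ ≈ 1.076, b = sin(fδ)/sin δ ≈ 0.242.
p = a·p₁ + b·p₂ ≈ (0.204, -0.911, 0.359); φ = arcsin(p_z) ≈ 21.05°, λ = atan2(p_y, p_x) ≈ -77.35°.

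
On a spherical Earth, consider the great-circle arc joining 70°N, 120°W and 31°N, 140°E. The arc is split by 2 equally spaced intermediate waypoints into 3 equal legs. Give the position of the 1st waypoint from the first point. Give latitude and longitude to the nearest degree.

Write both endpoints as unit vectors p₁, p₂ with components (cos φ cos λ, cos φ sin λ, sin φ).
The central angle between the endpoints is δ = arccos(p₁·p₂) ≈ 1.123 rad (64.3°).
Interpolate at f = 1/3 with slerp weights a = sin((1−f)δ)/sin δ ≈ 0.755, b = sin(fδ)/sin δ ≈ 0.406.
p = a·p₁ + b·p₂ ≈ (-0.395, -0.000, 0.918); φ = arcsin(p_z) ≈ 66.70°, λ = atan2(p_y, p_x) ≈ -179.98°.

≈ 67°N, 180°E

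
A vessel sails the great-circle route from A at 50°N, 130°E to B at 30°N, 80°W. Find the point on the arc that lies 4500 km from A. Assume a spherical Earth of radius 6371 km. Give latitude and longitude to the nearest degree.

≈ 73°N, 148°W

Convert each endpoint to a unit vector on the sphere (x = cos φ cos λ, y = cos φ sin λ, z = sin φ).
The central angle between the endpoints is δ = arccos(p₁·p₂) ≈ 1.670 rad (95.7°). The total great-circle distance is δ·R ≈ 1.670 × 6371 ≈ 10640 km, so the target fraction is f = 4500/10640 ≈ 0.423.
Interpolate at f ≈ 0.423 with slerp weights a = sin((1−f)δ)/sin δ ≈ 0.825, b = sin(fδ)/sin δ ≈ 0.652.
p = a·p₁ + b·p₂ ≈ (-0.243, -0.150, 0.958); φ = arcsin(p_z) ≈ 73.41°, λ = atan2(p_y, p_x) ≈ -148.33°.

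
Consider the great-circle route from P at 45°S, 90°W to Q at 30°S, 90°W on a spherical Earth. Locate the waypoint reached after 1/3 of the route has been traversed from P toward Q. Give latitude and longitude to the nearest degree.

≈ 40°S, 90°W

The haversine formula gives a central angle δ ≈ 0.262 rad (15.0°) between the endpoints.
Interpolate at f = 1/3 with slerp weights a = sin((1−f)δ)/sin δ ≈ 0.671, b = sin(fδ)/sin δ ≈ 0.337.
p = a·p₁ + b·p₂ ≈ (0.000, -0.766, -0.643); φ = arcsin(p_z) ≈ -40.00°, λ = atan2(p_y, p_x) ≈ -90.00°.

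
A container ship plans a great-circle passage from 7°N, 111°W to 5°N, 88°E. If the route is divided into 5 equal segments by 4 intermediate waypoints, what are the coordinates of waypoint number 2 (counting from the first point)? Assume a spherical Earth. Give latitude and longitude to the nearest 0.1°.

Write both endpoints as unit vectors p₁, p₂ with components (cos φ cos λ, cos φ sin λ, sin φ).
The central angle between the endpoints is δ = arccos(p₁·p₂) ≈ 2.750 rad (157.6°).
Interpolate at f = 2/5 with slerp weights a = sin((1−f)δ)/sin δ ≈ 2.612, b = sin(fδ)/sin δ ≈ 2.335.
p = a·p₁ + b·p₂ ≈ (-0.848, -0.096, 0.522); φ = arcsin(p_z) ≈ 31.45°, λ = atan2(p_y, p_x) ≈ -173.57°.

≈ 31.4°N, 173.6°W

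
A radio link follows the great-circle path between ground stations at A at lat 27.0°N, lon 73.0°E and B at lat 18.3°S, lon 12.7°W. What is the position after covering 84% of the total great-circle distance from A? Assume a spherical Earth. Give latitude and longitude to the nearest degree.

≈ lat 11°S, lon 1°E

Write both endpoints as unit vectors p₁, p₂ with components (cos φ cos λ, cos φ sin λ, sin φ).
The central angle between the endpoints is δ = arccos(p₁·p₂) ≈ 1.650 rad (94.5°).
Interpolate at f = 0.84 with slerp weights a = sin((1−f)δ)/sin δ ≈ 0.262, b = sin(fδ)/sin δ ≈ 0.986.
p = a·p₁ + b·p₂ ≈ (0.981, 0.017, -0.191); φ = arcsin(p_z) ≈ -11.00°, λ = atan2(p_y, p_x) ≈ 1.01°.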